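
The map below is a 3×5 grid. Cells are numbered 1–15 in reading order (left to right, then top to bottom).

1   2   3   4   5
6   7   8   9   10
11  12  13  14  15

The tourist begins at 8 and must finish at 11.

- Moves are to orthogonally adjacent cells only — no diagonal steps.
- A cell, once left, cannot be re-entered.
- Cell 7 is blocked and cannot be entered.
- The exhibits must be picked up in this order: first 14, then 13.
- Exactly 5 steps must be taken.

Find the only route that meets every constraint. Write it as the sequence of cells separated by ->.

8 -> 9 -> 14 -> 13 -> 12 -> 11

The waypoints must appear in the order 14, 13, with no cell reused.
Route from 8: right to 9, down to 14, 3× left (reaching 11) — 5 moves in all.
Check: order respected (14 at step 2, 13 at step 3); 5 moves as required.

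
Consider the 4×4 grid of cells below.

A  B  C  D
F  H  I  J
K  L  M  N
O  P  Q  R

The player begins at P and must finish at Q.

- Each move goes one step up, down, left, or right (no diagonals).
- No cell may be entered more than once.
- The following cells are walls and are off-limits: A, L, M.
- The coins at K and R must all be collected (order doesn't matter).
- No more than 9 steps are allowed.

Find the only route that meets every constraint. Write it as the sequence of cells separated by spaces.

P O K F H I J N R Q

The 9-move cap with required stops at K, R leaves no slack for detours.
Route from P: left to O, 2× up (reaching F), 3× right (reaching J), 2× down (reaching R), left to Q — 9 moves in all.
Check: all required cells visited; 9 ≤ 9 moves.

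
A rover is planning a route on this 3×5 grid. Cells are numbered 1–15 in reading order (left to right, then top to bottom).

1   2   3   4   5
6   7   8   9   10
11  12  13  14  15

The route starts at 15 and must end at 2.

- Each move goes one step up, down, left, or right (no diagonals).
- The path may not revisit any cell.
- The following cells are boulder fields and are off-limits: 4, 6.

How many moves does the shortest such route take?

5

The Manhattan distance from 15 to 2 is |3−1| + |5−2| = 5, so at least 5 moves are needed.
A route of 5 moves achieves this: 15 → 10 → 9 → 8 → 3 → 2.
Since 5 matches the lower bound, it is optimal.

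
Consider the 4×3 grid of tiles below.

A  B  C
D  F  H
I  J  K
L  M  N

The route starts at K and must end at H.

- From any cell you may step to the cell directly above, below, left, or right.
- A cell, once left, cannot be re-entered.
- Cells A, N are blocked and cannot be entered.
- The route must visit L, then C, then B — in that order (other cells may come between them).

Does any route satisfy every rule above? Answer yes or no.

no

Ignoring the required order, 1 revisit-free route from K to H passes through all of L, C, and B; the waypoint orders that occur are L → B → C (1) — never L → C → B.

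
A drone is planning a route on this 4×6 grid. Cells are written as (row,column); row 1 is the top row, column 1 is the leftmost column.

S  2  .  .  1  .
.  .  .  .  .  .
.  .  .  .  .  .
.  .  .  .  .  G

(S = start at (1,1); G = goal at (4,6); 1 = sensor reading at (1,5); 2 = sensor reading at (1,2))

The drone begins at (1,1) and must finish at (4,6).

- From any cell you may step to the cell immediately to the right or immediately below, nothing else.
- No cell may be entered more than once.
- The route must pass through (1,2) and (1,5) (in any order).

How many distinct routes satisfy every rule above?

A right/down-only route from (1,1) to (4,6) makes exactly 3 down-moves and 5 right-moves in some order.
With no other constraints that would be C(8,3) = 56 routes.
A monotone route can only reach the required cells in the order (1,2), (1,5), so split there and multiply the segment counts: (1,1)→(1,2): 1; (1,2)→(1,5): 1; (1,5)→(4,6): 4; product = 4.
That gives 4 routes.

4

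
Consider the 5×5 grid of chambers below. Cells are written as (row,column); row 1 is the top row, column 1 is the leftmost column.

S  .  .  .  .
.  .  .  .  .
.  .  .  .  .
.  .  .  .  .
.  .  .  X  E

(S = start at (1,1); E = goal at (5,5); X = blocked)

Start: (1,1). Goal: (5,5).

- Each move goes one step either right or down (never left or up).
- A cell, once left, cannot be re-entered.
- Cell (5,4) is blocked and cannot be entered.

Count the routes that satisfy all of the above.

A right/down-only route from (1,1) to (5,5) makes exactly 4 down-moves and 4 right-moves in some order.
With no other constraints that would be C(8,4) = 70 routes.
Subtract routes through each blocked cell (inclusion–exclusion for overlaps): − through (5,4): 35 → 35.
That gives 35 routes.

35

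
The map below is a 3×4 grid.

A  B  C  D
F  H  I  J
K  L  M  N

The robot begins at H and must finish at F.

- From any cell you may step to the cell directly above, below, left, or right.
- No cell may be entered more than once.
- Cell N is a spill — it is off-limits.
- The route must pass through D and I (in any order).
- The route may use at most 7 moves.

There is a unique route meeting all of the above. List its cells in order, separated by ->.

Any route must reach D and I and still end at F within 7 moves, so the order of the required stops is forced.
Route from H: right 2 to J, up 1 to D, left 3 to A, down 1 to F — 7 moves in all.
Check: all required cells visited; 7 ≤ 7 moves.

H -> I -> J -> D -> C -> B -> A -> F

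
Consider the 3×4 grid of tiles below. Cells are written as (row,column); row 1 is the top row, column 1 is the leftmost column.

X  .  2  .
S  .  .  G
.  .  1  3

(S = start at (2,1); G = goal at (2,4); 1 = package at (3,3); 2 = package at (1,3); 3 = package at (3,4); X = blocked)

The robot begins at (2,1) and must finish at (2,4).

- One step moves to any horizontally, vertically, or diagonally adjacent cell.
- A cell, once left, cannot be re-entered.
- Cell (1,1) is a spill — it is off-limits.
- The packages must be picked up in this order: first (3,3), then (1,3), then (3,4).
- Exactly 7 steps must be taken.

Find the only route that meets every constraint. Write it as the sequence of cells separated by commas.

The waypoints must appear in the order (3,3), (1,3), (3,4), with no cell reused.
Route from (2,1): down-right 1 to (3,2), right 1 to (3,3), up-left 1 to (2,2), up-right 1 to (1,3), down 1 to (2,3), down-right 1 to (3,4), up 1 to (2,4) — 7 moves in all.
Check: order respected (1 at step 2, 2 at step 4, 3 at step 6); 7 moves as required.

(2,1), (3,2), (3,3), (2,2), (1,3), (2,3), (3,4), (2,4)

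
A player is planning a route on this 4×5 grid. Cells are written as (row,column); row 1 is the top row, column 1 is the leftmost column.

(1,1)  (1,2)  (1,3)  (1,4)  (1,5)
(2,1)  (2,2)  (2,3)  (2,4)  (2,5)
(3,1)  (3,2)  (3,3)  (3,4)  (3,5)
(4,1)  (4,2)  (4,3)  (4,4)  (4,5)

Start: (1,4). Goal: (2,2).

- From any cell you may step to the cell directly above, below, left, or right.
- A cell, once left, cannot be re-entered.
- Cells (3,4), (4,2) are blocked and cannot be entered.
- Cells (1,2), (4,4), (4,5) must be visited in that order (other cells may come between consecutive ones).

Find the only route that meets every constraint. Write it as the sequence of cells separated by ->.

The waypoints must appear in the order (1,2), (4,4), (4,5), with no cell reused.
Route from (1,4): left 3 to (1,1), down 2 to (3,1), right 2 to (3,3), down 1 to (4,3), right 2 to (4,5), up 2 to (2,5), left 3 to (2,2) — 15 moves in all.
Check: order respected ((1,2) at step 2, (4,4) at step 9, (4,5) at step 10).

(1,4) -> (1,3) -> (1,2) -> (1,1) -> (2,1) -> (3,1) -> (3,2) -> (3,3) -> (4,3) -> (4,4) -> (4,5) -> (3,5) -> (2,5) -> (2,4) -> (2,3) -> (2,2)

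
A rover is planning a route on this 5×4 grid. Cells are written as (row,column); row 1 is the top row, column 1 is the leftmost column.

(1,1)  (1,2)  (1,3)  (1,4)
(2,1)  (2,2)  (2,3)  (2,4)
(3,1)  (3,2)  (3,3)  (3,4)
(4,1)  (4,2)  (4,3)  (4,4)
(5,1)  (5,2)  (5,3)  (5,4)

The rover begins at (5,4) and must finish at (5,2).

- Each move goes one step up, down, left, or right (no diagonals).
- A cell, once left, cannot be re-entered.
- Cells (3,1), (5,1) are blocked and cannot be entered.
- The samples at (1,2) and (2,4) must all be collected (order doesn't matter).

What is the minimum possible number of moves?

Any route passes through (1,2) and (2,4) in some order between (5,4) and (5,2). Summing Manhattan distances along each leg and taking the cheapest ordering ((5,4) → (2,4) → (1,2) → (5,2)) gives a lower bound of 3 + 3 + 4 = 10 moves.
A route of 10 moves achieves this: (5,4) → (4,4) → (3,4) → (2,4) → (1,4) → (1,3) → (1,2) → (2,2) → (3,2) → (4,2) → (5,2).
Since 10 matches the lower bound, it is optimal.

10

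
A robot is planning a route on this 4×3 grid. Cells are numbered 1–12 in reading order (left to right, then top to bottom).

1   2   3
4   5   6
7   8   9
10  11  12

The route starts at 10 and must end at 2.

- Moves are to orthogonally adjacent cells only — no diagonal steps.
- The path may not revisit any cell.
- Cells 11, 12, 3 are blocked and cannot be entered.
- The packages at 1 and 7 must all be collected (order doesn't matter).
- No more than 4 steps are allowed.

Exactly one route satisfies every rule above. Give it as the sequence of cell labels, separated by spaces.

The budget equals the shortest possible length, so every move has to be on a shortest route through the required cells.
Route from 10: 3× up (reaching 1), right to 2 — 4 moves in all.
Check: all required cells visited; 4 ≤ 4 moves.

10 7 4 1 2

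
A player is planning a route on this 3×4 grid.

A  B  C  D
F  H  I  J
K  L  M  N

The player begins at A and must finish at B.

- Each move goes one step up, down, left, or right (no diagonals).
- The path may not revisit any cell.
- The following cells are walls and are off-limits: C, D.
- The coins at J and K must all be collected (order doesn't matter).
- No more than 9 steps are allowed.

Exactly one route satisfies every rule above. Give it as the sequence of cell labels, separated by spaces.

A F K L M N J I H B

The 9-move cap with required stops at J, K leaves no slack for detours.
Route from A: down 2 to K, right 3 to N, up 1 to J, left 2 to H, up 1 to B — 9 moves in all.
Check: all required cells visited; 9 ≤ 9 moves.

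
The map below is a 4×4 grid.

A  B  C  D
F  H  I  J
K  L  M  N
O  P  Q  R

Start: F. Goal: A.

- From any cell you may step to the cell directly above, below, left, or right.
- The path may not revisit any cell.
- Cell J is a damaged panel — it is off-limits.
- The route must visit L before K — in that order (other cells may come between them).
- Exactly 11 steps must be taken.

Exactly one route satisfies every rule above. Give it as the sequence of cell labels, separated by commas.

The waypoints must appear in the order L, K, with no cell reused.
Route from F: right to H, down to L, left to K, down to O, 2× right (reaching Q), 3× up (reaching C), 2× left (reaching A) — 11 moves in all.
Check: order respected (L at step 2, K at step 3); 11 moves as required.

F, H, L, K, O, P, Q, M, I, C, B, A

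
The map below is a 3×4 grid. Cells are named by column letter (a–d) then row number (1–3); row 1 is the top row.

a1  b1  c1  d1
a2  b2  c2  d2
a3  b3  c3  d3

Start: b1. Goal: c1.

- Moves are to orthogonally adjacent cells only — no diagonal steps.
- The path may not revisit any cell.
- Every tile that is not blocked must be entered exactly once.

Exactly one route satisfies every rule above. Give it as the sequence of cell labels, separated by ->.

Need to visit all 12 open cells exactly once, starting at b1 and ending at c1.
Route from b1: left to a1, 2× down (reaching a3), right to b3, up to b2, right to c2, down to c3, right to d3, 2× up (reaching d1), left to c1 — 11 moves in all.
Check: all 12 open cells covered.

b1 -> a1 -> a2 -> a3 -> b3 -> b2 -> c2 -> c3 -> d3 -> d2 -> d1 -> c1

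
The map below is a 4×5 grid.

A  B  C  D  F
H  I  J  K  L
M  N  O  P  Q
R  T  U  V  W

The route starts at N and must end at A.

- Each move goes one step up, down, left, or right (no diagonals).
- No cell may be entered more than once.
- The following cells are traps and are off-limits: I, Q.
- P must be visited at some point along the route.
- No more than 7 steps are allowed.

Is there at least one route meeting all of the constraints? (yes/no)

One route that works: N → O → P → K → D → C → B → A.

yes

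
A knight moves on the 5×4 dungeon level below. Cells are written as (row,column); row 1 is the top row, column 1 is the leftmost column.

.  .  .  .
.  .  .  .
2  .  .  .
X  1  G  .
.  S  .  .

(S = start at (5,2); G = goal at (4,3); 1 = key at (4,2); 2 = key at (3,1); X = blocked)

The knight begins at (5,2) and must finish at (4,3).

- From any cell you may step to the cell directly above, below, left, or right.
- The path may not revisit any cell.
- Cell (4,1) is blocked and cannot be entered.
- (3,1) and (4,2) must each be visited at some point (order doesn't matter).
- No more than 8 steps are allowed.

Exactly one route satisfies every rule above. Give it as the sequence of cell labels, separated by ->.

The budget equals the shortest possible length, so every move has to be on a shortest route through the required cells.
Route from (5,2): 2× up (reaching (3,2)), left to (3,1), up to (2,1), 2× right (reaching (2,3)), 2× down (reaching (4,3)) — 8 moves in all.
Check: all required cells visited; 8 ≤ 8 moves.

(5,2) -> (4,2) -> (3,2) -> (3,1) -> (2,1) -> (2,2) -> (2,3) -> (3,3) -> (4,3)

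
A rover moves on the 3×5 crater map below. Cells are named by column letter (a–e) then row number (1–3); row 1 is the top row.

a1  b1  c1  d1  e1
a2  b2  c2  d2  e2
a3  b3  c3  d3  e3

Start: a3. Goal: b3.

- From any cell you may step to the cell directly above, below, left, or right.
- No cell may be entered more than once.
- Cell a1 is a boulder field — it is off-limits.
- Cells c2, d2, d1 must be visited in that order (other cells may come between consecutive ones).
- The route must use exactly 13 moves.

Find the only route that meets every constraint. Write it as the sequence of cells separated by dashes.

a3 - a2 - b2 - b1 - c1 - c2 - d2 - d1 - e1 - e2 - e3 - d3 - c3 - b3

The waypoints must appear in the order c2, d2, d1, with no cell reused.
Route from a3: up to a2, right to b2, up to b1, right to c1, down to c2, right to d2, up to d1, right to e1, 2× down (reaching e3), 3× left (reaching b3) — 13 moves in all.
Check: order respected (c2 at step 5, d2 at step 6, d1 at step 7); 13 moves as required.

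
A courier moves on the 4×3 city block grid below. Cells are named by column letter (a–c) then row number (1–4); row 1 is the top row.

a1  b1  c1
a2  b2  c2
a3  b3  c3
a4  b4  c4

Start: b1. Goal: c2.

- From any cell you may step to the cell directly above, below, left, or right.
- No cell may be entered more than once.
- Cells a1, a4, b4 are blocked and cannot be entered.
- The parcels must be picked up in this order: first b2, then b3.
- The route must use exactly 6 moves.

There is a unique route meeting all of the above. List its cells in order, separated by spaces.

b1 b2 a2 a3 b3 c3 c2

The waypoints must appear in the order b2, b3, with no cell reused.
Route from b1: down to b2, left to a2, down to a3, 2× right (reaching c3), up to c2 — 6 moves in all.
Check: order respected (b2 at step 1, b3 at step 4); 6 moves as required.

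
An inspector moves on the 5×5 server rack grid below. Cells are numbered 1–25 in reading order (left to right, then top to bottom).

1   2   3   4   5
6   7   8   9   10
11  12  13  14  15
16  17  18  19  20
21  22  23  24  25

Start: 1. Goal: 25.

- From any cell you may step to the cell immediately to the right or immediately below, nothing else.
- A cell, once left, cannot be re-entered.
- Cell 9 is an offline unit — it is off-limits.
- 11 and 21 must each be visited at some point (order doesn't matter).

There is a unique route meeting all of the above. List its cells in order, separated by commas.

1, 6, 11, 16, 21, 22, 23, 24, 25

Moves only go right or down, so the column and row indices never decrease.
Route from 1: down 4 to 21, right 4 to 25 — 8 moves in all.
Check: all required cells visited.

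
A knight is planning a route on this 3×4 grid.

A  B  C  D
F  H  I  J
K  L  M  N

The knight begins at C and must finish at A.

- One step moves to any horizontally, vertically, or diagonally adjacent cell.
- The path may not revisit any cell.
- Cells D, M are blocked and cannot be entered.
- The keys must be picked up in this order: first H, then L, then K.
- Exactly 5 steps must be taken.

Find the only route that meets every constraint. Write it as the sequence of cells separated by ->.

C -> H -> L -> K -> F -> A

The waypoints must appear in the order H, L, K, with no cell reused.
Route from C: down-left 1 to H, down 1 to L, left 1 to K, up 2 to A — 5 moves in all.
Check: order respected (H at step 1, L at step 2, K at step 3); 5 moves as required.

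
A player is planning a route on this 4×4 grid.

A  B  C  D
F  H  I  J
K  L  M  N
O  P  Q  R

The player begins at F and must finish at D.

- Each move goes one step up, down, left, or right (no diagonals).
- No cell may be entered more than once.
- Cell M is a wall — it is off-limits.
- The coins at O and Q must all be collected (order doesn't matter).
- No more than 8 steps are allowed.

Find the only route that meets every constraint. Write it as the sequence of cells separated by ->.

F -> K -> O -> P -> Q -> R -> N -> J -> D

The 8-move cap with required stops at O, Q leaves no slack for detours.
Route from F: 2× down (reaching O), 3× right (reaching R), 3× up (reaching D) — 8 moves in all.
Check: all required cells visited; 8 ≤ 8 moves.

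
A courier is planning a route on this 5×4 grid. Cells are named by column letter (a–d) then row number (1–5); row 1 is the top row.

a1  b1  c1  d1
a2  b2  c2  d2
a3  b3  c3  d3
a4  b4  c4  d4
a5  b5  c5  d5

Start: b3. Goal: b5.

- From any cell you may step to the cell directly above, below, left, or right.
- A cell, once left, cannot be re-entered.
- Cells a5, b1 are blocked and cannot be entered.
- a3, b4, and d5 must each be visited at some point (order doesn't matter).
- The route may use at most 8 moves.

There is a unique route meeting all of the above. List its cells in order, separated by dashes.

b3 - a3 - a4 - b4 - c4 - d4 - d5 - c5 - b5

The budget equals the shortest possible length, so every move has to be on a shortest route through the required cells.
Route from b3: left 1 to a3, down 1 to a4, right 3 to d4, down 1 to d5, left 2 to b5 — 8 moves in all.
Check: all required cells visited; 8 ≤ 8 moves.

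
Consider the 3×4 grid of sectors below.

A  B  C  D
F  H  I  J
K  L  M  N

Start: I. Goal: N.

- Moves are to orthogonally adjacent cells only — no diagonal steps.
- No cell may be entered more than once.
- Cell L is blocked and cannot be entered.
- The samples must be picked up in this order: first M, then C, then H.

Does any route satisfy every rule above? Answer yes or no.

no

Even ignoring the required order, no revisit-free route from I to N manages to pass through all of M, C, and H: branching out from I, every path either misses one of them or, having collected them, can no longer reach N without re-entering a cell.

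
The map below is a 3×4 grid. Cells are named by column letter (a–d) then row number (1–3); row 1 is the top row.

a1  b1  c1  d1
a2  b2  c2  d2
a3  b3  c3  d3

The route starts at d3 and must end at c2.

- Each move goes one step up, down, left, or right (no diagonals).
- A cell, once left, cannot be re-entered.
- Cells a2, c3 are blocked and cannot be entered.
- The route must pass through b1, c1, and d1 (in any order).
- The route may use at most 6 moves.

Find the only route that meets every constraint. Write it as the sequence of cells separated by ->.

d3 -> d2 -> d1 -> c1 -> b1 -> b2 -> c2

The 6-move cap with required stops at b1, c1, d1 leaves no slack for detours.
Route from d3: 2× up (reaching d1), 2× left (reaching b1), down to b2, right to c2 — 6 moves in all.
Check: all required cells visited; 6 ≤ 6 moves.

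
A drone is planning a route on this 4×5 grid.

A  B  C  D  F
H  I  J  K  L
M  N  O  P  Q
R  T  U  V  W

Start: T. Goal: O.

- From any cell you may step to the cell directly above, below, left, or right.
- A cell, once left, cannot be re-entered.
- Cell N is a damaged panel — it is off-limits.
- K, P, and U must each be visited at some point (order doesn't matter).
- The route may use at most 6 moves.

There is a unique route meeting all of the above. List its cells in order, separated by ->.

Any route must reach K, P, and U and still end at O within 6 moves, so the order of the required stops is forced.
Route from T: right 2 to V, up 2 to K, left 1 to J, down 1 to O — 6 moves in all.
Check: all required cells visited; 6 ≤ 6 moves.

T -> U -> V -> P -> K -> J -> O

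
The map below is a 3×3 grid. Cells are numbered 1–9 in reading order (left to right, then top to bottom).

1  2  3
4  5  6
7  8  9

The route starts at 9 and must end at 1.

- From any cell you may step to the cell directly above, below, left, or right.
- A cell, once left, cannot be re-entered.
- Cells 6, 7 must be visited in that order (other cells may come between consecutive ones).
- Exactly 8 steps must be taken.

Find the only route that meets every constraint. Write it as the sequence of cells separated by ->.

The waypoints must appear in the order 6, 7, with no cell reused.
Route from 9: 2× up (reaching 3), left to 2, 2× down (reaching 8), left to 7, 2× up (reaching 1) — 8 moves in all.
Check: order respected (6 at step 1, 7 at step 6); 8 moves as required.

9 -> 6 -> 3 -> 2 -> 5 -> 8 -> 7 -> 4 -> 1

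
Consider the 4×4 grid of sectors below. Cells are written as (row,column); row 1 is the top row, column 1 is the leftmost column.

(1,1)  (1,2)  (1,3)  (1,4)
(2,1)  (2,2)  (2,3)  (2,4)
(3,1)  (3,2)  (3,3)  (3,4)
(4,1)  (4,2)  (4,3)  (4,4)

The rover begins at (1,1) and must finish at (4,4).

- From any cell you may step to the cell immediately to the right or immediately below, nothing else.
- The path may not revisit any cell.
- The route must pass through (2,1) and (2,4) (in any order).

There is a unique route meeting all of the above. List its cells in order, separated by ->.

Moves only go right or down, so the column and row indices never decrease.
Route from (1,1): down 1 to (2,1), right 3 to (2,4), down 2 to (4,4) — 6 moves in all.
Check: all required cells visited.

(1,1) -> (2,1) -> (2,2) -> (2,3) -> (2,4) -> (3,4) -> (4,4)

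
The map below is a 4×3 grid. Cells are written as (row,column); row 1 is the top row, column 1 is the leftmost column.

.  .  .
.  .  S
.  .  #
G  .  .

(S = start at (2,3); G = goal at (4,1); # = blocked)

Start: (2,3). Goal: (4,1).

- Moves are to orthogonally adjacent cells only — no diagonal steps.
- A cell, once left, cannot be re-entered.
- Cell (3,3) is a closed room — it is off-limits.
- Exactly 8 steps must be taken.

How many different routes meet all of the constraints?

5

Need simple routes of exactly 8 moves from (2,3) to (4,1) (Manhattan distance 4, so 2 moves are spent on a detour and 2 undoing it).
Enumerating: (2,3) (1,3) (1,2) (2,2) (2,1) (3,1) (3,2) (4,2) (4,1) | (2,3) (1,3) (1,2) (1,1) (2,1) (3,1) (3,2) (4,2) (4,1) | (2,3) (1,3) (1,2) (1,1) (2,1) (2,2) (3,2) (4,2) (4,1) | (2,3) (1,3) (1,2) (1,1) (2,1) (2,2) (3,2) (3,1) (4,1) | (2,3) (2,2) (1,2) (1,1) (2,1) (3,1) (3,2) (4,2) (4,1).
That gives 5 routes.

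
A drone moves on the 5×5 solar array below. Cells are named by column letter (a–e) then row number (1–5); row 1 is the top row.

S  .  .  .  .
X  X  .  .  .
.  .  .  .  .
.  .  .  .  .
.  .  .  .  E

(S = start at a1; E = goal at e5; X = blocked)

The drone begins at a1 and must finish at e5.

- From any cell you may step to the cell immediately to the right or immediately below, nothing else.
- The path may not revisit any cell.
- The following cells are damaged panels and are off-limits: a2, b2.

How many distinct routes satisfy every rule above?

A right/down-only route from a1 to e5 makes exactly 4 down-moves and 4 right-moves in some order.
With no other constraints that would be C(8,4) = 70 routes.
Subtract routes through each blocked cell (inclusion–exclusion for overlaps): − through a2: 35 − through b2: 40 + through a2&b2: 20 → 15.
That gives 15 routes.

15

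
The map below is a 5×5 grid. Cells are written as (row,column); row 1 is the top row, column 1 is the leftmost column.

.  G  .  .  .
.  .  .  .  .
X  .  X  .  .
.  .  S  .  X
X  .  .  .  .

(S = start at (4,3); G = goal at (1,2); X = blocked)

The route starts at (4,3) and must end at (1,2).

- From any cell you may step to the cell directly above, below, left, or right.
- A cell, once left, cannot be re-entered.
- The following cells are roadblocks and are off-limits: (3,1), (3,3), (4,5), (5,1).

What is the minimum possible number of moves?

The Manhattan distance from (4,3) to (1,2) is |4−1| + |3−2| = 4, so at least 4 moves are needed.
A route of 4 moves achieves this: (4,3) → (4,2) → (3,2) → (2,2) → (1,2).
Since 4 matches the lower bound, it is optimal.

4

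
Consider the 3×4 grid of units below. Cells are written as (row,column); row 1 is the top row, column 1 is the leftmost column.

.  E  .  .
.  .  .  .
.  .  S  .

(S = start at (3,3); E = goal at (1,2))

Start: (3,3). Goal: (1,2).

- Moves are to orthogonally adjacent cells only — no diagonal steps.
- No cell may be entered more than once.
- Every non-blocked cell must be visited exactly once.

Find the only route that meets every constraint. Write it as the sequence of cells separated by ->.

Need to visit all 12 open cells exactly once, starting at (3,3) and ending at (1,2).
Cell (1,1) has only two open neighbours ((2,1) and (1,2)), so the path must pass straight through it: one of those is the cell it's entered from and the other is where it exits.
Route from (3,3): right to (3,4), 2× up (reaching (1,4)), left to (1,3), down to (2,3), left to (2,2), down to (3,2), left to (3,1), 2× up (reaching (1,1)), right to (1,2) — 11 moves in all.
Check: all 12 open cells covered.

(3,3) -> (3,4) -> (2,4) -> (1,4) -> (1,3) -> (2,3) -> (2,2) -> (3,2) -> (3,1) -> (2,1) -> (1,1) -> (1,2)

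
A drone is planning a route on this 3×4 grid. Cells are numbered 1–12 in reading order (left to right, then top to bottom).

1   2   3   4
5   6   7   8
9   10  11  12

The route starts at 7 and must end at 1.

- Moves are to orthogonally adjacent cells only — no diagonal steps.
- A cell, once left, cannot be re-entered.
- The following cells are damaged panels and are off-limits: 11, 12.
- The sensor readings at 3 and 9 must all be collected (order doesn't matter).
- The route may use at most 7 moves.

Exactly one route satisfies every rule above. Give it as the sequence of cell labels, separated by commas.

Any route must reach 3 and 9 and still end at 1 within 7 moves, so the order of the required stops is forced.
Route from 7: up to 3, left to 2, 2× down (reaching 10), left to 9, 2× up (reaching 1) — 7 moves in all.
Check: all required cells visited; 7 ≤ 7 moves.

7, 3, 2, 6, 10, 9, 5, 1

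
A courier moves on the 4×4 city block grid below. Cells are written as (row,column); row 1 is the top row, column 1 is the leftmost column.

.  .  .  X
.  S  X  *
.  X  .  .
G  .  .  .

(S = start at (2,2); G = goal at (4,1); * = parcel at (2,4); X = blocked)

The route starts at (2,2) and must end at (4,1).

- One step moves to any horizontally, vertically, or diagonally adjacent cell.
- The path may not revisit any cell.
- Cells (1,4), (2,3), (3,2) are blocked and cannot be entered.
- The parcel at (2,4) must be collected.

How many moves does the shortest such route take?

5

Any route passes through (2,4) somewhere between (2,2) and (4,1). Summing Chebyshev distances along the two legs ((2,2) → (2,4) → (4,1)) gives a lower bound of 2 + 3 = 5 moves.
A route of 5 moves achieves this: (2,2) → (1,3) → (2,4) → (3,3) → (4,2) → (4,1).
Since 5 matches the lower bound, it is optimal.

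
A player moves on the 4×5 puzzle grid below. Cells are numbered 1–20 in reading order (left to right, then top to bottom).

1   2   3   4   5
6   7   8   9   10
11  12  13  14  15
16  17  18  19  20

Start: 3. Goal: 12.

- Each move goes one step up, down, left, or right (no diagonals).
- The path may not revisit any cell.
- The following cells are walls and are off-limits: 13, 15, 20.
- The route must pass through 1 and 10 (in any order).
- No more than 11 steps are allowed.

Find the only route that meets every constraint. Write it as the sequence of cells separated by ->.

Any route must reach 1 and 10 and still end at 12 within 11 moves, so the order of the required stops is forced.
Route from 3: 2× right (reaching 5), down to 10, 3× left (reaching 7), up to 2, left to 1, 2× down (reaching 11), right to 12 — 11 moves in all.
Check: all required cells visited; 11 ≤ 11 moves.

3 -> 4 -> 5 -> 10 -> 9 -> 8 -> 7 -> 2 -> 1 -> 6 -> 11 -> 12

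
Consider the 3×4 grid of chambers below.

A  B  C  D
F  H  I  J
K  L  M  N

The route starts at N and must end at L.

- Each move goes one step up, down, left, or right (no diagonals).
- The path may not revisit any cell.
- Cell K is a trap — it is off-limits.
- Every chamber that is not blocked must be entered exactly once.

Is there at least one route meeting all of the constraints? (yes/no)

One route that works: N → J → D → C → B → A → F → H → I → M → L.

yes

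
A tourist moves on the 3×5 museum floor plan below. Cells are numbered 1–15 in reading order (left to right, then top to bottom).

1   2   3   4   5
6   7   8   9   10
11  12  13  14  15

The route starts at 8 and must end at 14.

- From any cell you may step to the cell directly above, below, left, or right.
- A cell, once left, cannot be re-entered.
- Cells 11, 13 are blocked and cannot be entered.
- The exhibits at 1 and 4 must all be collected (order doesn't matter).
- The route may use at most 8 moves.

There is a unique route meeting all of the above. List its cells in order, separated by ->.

8 -> 7 -> 6 -> 1 -> 2 -> 3 -> 4 -> 9 -> 14

The 8-move cap with required stops at 1, 4 leaves no slack for detours.
Route from 8: 2× left (reaching 6), up to 1, 3× right (reaching 4), 2× down (reaching 14) — 8 moves in all.
Check: all required cells visited; 8 ≤ 8 moves.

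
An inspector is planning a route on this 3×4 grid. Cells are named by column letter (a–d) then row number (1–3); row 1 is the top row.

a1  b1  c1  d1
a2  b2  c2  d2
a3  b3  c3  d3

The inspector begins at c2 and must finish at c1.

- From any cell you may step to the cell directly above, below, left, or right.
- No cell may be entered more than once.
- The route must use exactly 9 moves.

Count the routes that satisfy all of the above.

4

Need simple routes of exactly 9 moves from c2 to c1 (Manhattan distance 1, so 4 moves are spent on a detour and 4 undoing it).
Enumerating: c2 b2 a2 a3 b3 c3 d3 d2 d1 c1 | c2 d2 d3 c3 b3 b2 a2 a1 b1 c1 | c2 d2 d3 c3 b3 a3 a2 a1 b1 c1 | c2 d2 d3 c3 b3 a3 a2 b2 b1 c1.
That gives 4 routes.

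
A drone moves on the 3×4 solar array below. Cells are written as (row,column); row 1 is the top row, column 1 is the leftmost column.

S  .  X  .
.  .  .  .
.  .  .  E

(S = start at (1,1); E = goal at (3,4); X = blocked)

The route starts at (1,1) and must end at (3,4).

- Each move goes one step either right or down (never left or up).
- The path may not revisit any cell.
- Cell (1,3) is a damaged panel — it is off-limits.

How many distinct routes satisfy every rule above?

A right/down-only route from (1,1) to (3,4) makes exactly 2 down-moves and 3 right-moves in some order.
With no other constraints that would be C(5,2) = 10 routes.
Subtract routes through each blocked cell (inclusion–exclusion for overlaps): − through (1,3): 3 → 7.
That gives 7 routes.

7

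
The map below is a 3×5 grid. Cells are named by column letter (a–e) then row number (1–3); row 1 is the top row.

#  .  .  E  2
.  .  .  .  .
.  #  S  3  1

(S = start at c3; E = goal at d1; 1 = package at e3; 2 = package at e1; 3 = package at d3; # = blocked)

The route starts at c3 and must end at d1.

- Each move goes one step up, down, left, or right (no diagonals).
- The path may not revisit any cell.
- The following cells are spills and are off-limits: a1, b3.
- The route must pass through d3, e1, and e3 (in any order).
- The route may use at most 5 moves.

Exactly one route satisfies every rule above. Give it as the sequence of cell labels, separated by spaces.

c3 d3 e3 e2 e1 d1

The budget equals the shortest possible length, so every move has to be on a shortest route through the required cells.
Route from c3: 2× right (reaching e3), 2× up (reaching e1), left to d1 — 5 moves in all.
Check: all required cells visited; 5 ≤ 5 moves.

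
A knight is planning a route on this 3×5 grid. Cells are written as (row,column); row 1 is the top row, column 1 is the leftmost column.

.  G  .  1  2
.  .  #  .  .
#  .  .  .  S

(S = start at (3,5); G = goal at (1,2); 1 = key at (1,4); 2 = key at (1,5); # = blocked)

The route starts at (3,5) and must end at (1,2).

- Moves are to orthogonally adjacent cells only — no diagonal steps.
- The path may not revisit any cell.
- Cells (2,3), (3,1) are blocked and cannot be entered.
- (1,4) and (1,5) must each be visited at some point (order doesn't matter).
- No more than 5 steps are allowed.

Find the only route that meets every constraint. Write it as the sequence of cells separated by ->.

The 5-move cap with required stops at (1,4), (1,5) leaves no slack for detours.
Route from (3,5): 2× up (reaching (1,5)), 3× left (reaching (1,2)) — 5 moves in all.
Check: all required cells visited; 5 ≤ 5 moves.

(3,5) -> (2,5) -> (1,5) -> (1,4) -> (1,3) -> (1,2)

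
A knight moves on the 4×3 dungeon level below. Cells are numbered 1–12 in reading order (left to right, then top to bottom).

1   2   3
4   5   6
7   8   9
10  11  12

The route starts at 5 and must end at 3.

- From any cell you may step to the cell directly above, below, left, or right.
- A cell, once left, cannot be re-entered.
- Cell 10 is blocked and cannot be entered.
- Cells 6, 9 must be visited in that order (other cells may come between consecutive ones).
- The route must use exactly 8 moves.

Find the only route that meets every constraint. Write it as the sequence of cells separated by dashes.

5 - 6 - 9 - 8 - 7 - 4 - 1 - 2 - 3

The waypoints must appear in the order 6, 9, with no cell reused.
Route from 5: right to 6, down to 9, 2× left (reaching 7), 2× up (reaching 1), 2× right (reaching 3) — 8 moves in all.
Check: order respected (6 at step 1, 9 at step 2); 8 moves as required.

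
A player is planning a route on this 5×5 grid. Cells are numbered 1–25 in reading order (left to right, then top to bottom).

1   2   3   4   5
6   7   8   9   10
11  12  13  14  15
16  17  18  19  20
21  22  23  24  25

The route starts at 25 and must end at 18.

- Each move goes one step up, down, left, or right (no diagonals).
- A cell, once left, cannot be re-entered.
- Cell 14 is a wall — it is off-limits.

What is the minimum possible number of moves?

The Manhattan distance from 25 to 18 is |5−4| + |5−3| = 3, so at least 3 moves are needed.
A route of 3 moves achieves this: 25 → 20 → 19 → 18.
Since 3 matches the lower bound, it is optimal.

3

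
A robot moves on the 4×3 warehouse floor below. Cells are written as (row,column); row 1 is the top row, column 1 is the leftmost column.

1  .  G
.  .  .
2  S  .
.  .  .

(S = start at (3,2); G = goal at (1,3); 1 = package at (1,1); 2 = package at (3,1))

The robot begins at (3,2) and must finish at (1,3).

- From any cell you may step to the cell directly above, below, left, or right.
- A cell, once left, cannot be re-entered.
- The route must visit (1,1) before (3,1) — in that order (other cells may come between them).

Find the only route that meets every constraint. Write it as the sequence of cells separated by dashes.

(3,2) - (2,2) - (1,2) - (1,1) - (2,1) - (3,1) - (4,1) - (4,2) - (4,3) - (3,3) - (2,3) - (1,3)

The waypoints must appear in the order (1,1), (3,1), with no cell reused.
Route from (3,2): 2× up (reaching (1,2)), left to (1,1), 3× down (reaching (4,1)), 2× right (reaching (4,3)), 3× up (reaching (1,3)) — 11 moves in all.
Check: order respected (1 at step 3, 2 at step 5).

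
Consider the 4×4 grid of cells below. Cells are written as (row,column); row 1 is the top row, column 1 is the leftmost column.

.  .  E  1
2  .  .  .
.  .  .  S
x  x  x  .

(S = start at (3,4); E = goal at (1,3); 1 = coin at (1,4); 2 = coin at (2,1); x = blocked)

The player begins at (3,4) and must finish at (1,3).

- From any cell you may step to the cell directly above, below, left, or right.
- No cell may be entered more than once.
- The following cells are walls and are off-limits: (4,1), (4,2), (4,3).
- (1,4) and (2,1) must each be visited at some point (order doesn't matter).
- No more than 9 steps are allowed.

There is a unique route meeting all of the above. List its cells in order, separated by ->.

(3,4) -> (3,3) -> (3,2) -> (3,1) -> (2,1) -> (2,2) -> (2,3) -> (2,4) -> (1,4) -> (1,3)

Any route must reach (1,4) and (2,1) and still end at (1,3) within 9 moves, so the order of the required stops is forced.
Route from (3,4): left 3 to (3,1), up 1 to (2,1), right 3 to (2,4), up 1 to (1,4), left 1 to (1,3) — 9 moves in all.
Check: all required cells visited; 9 ≤ 9 moves.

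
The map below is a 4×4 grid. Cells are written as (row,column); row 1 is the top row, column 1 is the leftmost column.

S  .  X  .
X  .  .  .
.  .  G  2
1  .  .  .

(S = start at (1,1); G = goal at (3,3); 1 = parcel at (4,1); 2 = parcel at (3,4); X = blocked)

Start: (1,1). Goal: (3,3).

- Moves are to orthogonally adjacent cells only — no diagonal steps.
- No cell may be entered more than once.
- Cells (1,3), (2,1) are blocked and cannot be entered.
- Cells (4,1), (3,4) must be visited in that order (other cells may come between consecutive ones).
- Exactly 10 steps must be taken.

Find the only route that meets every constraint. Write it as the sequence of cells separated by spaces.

(1,1) (1,2) (2,2) (3,2) (3,1) (4,1) (4,2) (4,3) (4,4) (3,4) (3,3)

The waypoints must appear in the order (4,1), (3,4), with no cell reused.
Route from (1,1): right 1 to (1,2), down 2 to (3,2), left 1 to (3,1), down 1 to (4,1), right 3 to (4,4), up 1 to (3,4), left 1 to (3,3) — 10 moves in all.
Check: order respected (1 at step 5, 2 at step 9); 10 moves as required.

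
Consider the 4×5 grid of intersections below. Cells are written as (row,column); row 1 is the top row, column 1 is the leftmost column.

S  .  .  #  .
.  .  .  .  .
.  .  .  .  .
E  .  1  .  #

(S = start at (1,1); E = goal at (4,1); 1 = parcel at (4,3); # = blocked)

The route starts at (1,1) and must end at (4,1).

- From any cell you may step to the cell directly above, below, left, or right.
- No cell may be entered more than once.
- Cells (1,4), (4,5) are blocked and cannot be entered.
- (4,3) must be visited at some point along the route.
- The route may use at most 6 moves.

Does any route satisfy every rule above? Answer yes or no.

Even ignoring the no-revisit rule, getting from (1,1) to (4,1) via (4,3) needs at least 5 + 2 = 7 moves (Manhattan distance per leg), which exceeds the 6-move limit.

no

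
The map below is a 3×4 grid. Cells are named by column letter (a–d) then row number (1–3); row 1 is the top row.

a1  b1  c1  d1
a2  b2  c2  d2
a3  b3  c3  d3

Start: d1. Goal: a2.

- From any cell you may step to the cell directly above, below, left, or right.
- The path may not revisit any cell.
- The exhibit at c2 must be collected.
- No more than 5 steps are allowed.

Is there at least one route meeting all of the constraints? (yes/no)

yes

One route that works: d1 → d2 → c2 → b2 → a2.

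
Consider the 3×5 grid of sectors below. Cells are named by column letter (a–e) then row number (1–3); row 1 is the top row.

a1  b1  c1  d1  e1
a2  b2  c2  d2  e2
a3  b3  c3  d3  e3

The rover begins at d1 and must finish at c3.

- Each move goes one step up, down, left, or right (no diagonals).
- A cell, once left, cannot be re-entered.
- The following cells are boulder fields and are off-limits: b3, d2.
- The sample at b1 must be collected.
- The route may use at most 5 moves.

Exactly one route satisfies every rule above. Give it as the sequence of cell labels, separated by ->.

The budget equals the shortest possible length, so every move has to be on a shortest route through the required cells.
Route from d1: 2× left (reaching b1), down to b2, right to c2, down to c3 — 5 moves in all.
Check: all required cells visited; 5 ≤ 5 moves.

d1 -> c1 -> b1 -> b2 -> c2 -> c3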